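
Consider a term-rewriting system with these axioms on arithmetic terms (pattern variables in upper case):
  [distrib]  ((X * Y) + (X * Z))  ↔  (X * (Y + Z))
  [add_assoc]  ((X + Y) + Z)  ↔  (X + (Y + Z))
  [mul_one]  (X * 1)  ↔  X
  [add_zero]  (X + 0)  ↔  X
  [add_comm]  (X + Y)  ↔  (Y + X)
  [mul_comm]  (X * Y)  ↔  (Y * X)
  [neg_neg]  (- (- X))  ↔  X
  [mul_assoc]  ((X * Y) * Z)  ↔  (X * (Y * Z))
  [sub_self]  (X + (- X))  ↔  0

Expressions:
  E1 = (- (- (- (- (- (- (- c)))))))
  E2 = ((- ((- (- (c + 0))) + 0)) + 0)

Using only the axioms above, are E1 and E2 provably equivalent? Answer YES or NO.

YES

1. [neg_neg →] (- (- (- (- (- c)))))  →  (- (- (- c)));  E1 = (- (- (- (- (- c)))))
2. [neg_neg →] (- (- c))  →  c;  E1 = (- (- (- c)))
3. [neg_neg →] (- (- (- c)))  →  (- c)
4. [add_zero ←] c  →  (c + 0);  E1 = (- (c + 0))
5. [neg_neg ←] (- (c + 0))  →  (- (- (- (c + 0))))
6. [add_zero ←] (- (- (- (c + 0))))  →  ((- (- (- (c + 0)))) + 0)
7. [add_zero ←] (- (- (c + 0)))  →  ((- (- (c + 0))) + 0);  this is E2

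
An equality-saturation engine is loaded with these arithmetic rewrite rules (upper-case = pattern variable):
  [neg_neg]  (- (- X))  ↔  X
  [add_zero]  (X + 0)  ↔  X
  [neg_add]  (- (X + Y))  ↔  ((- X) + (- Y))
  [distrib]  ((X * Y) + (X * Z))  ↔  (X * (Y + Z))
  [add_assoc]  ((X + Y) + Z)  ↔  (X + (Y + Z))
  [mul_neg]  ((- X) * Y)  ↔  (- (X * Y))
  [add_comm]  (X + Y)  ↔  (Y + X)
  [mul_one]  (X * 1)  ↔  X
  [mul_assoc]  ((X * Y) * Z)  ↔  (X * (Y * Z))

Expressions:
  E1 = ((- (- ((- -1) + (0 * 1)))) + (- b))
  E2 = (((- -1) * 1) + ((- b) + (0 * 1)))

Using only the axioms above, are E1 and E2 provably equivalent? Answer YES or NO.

step 1: mul_one (→) rewrites (0 * 1) into 0, now ((- (- ((- -1) + 0))) + (- b))
step 2: neg_neg (→) rewrites (- (- ((- -1) + 0))) into ((- -1) + 0), now (((- -1) + 0) + (- b))
step 3: add_zero (→) rewrites ((- -1) + 0) into (- -1), now ((- -1) + (- b))
step 4: add_zero (←) rewrites (- b) into ((- b) + 0), now ((- -1) + ((- b) + 0))
step 5: mul_one (←) rewrites 0 into (0 * 1), now ((- -1) + ((- b) + (0 * 1)))
step 6: mul_one (←) rewrites (- -1) into ((- -1) * 1), which is E2

YES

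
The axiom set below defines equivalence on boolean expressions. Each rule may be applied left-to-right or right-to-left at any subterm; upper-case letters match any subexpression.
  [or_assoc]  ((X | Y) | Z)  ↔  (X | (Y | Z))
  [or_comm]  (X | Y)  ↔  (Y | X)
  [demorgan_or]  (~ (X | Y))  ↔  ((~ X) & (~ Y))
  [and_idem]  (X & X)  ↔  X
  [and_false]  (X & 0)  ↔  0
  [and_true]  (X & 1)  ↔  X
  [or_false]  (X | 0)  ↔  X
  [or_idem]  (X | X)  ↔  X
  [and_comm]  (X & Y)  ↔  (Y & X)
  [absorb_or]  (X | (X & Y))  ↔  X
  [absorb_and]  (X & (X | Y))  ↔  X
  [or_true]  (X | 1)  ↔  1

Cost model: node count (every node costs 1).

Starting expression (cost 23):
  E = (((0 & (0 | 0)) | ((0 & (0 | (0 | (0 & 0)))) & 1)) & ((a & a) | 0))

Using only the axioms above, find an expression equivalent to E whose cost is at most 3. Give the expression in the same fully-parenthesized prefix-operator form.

1. [absorb_or →] (0 | (0 & 0))  →  0;  E = (((0 & (0 | 0)) | ((0 & (0 | 0)) & 1)) & ((a & a) | 0))
2. [absorb_or →] ((0 & (0 | 0)) | ((0 & (0 | 0)) & 1))  →  (0 & (0 | 0));  E = ((0 & (0 | 0)) & ((a & a) | 0))
3. [or_false →] ((a & a) | 0)  →  (a & a);  E = ((0 & (0 | 0)) & (a & a))
4. [and_idem →] (a & a)  →  a;  E = ((0 & (0 | 0)) & a)
5. [absorb_and →] (0 & (0 | 0))  →  0;  cost 3 ≤ 3, done

(0 & a)   [cost 3]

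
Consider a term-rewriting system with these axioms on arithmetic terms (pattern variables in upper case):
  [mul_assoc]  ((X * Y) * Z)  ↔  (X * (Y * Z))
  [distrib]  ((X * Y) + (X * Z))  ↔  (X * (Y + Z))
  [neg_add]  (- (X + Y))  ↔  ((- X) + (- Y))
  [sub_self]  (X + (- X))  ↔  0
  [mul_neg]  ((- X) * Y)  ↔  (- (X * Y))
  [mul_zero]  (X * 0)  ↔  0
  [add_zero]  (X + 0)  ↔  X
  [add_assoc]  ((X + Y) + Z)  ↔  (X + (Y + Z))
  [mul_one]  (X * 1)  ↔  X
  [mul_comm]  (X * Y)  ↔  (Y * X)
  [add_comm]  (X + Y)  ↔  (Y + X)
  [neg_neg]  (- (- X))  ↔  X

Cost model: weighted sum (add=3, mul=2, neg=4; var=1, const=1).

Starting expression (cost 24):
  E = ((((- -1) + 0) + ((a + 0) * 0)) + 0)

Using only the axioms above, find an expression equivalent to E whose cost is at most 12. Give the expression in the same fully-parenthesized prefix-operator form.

(1) ((- -1) + 0)  =[add_zero →]=  (- -1)    ⊢ (((- -1) + ((a + 0) * 0)) + 0)
(2) (((- -1) + ((a + 0) * 0)) + 0)  =[add_zero →]=  ((- -1) + ((a + 0) * 0))
(3) (a + 0)  =[add_zero →]=  a    ⊢ cost 12, within 12

((- -1) + (a * 0))   [cost 12]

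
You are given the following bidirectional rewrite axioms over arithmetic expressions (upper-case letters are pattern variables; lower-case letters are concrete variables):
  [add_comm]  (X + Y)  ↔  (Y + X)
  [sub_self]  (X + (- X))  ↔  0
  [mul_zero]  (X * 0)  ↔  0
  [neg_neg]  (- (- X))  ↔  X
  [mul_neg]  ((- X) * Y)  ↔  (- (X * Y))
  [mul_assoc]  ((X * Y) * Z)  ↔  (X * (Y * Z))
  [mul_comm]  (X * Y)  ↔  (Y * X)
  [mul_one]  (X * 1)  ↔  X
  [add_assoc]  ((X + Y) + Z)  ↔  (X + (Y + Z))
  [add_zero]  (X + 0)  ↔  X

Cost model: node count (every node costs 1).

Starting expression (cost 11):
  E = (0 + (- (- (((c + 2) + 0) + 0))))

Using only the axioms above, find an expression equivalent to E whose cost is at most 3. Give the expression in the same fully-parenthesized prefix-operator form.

(1) (- (- (((c + 2) + 0) + 0)))  =[neg_neg →]=  (((c + 2) + 0) + 0)    ⊢ (0 + (((c + 2) + 0) + 0))
(2) ((c + 2) + 0)  =[add_zero →]=  (c + 2)    ⊢ (0 + ((c + 2) + 0))
(3) (0 + ((c + 2) + 0))  =[add_comm →]=  (((c + 2) + 0) + 0)
(4) (((c + 2) + 0) + 0)  =[add_zero →]=  ((c + 2) + 0)
(5) (c + 2)  =[add_comm →]=  (2 + c)    ⊢ ((2 + c) + 0)
(6) ((2 + c) + 0)  =[add_zero →]=  (2 + c)    ⊢ cost 3, within 3

(2 + c)   [cost 3]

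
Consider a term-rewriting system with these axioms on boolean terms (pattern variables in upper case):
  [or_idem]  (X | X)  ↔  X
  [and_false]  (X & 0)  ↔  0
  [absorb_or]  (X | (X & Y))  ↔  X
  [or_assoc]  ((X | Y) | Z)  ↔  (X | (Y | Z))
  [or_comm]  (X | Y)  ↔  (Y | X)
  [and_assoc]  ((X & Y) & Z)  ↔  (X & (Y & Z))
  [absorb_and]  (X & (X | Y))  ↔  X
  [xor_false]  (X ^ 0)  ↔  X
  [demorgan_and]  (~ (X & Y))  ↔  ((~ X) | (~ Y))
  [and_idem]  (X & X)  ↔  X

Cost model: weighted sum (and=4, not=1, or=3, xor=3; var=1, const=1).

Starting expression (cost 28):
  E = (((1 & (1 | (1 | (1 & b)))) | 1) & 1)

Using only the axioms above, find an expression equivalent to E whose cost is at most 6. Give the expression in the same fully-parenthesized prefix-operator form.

(1 & 1)   [cost 6]

step 1: absorb_or (→) rewrites (1 | (1 & b)) into 1, now (((1 & (1 | 1)) | 1) & 1)
step 2: absorb_and (→) rewrites (1 & (1 | 1)) into 1, now ((1 | 1) & 1)
step 3: or_idem (→) rewrites (1 | 1) into 1, reaching cost 6 (bound 6)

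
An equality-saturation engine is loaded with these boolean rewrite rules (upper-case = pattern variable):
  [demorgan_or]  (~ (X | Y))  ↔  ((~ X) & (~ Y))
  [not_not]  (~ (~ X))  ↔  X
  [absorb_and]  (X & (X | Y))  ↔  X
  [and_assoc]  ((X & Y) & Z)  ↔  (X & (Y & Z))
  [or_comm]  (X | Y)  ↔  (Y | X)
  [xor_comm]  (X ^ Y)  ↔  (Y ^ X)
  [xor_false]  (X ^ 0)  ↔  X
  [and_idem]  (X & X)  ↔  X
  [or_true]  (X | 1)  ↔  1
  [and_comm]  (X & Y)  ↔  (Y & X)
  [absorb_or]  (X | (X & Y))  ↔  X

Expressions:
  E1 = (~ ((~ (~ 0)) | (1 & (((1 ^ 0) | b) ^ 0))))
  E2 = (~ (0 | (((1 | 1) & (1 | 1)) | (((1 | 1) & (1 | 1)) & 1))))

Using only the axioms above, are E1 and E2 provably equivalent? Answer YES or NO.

1. [xor_false →] (((1 ^ 0) | b) ^ 0)  →  ((1 ^ 0) | b);  E1 = (~ ((~ (~ 0)) | (1 & ((1 ^ 0) | b))))
2. [xor_false →] (1 ^ 0)  →  1;  E1 = (~ ((~ (~ 0)) | (1 & (1 | b))))
3. [not_not →] (~ (~ 0))  →  0;  E1 = (~ (0 | (1 & (1 | b))))
4. [absorb_and →] (1 & (1 | b))  →  1;  E1 = (~ (0 | 1))
5. [or_true ←] 1  →  (1 | 1);  E1 = (~ (0 | (1 | 1)))
6. [and_idem ←] (1 | 1)  →  ((1 | 1) & (1 | 1));  E1 = (~ (0 | ((1 | 1) & (1 | 1))))
7. [absorb_or ←] ((1 | 1) & (1 | 1))  →  (((1 | 1) & (1 | 1)) | (((1 | 1) & (1 | 1)) & 1));  this is E2

YES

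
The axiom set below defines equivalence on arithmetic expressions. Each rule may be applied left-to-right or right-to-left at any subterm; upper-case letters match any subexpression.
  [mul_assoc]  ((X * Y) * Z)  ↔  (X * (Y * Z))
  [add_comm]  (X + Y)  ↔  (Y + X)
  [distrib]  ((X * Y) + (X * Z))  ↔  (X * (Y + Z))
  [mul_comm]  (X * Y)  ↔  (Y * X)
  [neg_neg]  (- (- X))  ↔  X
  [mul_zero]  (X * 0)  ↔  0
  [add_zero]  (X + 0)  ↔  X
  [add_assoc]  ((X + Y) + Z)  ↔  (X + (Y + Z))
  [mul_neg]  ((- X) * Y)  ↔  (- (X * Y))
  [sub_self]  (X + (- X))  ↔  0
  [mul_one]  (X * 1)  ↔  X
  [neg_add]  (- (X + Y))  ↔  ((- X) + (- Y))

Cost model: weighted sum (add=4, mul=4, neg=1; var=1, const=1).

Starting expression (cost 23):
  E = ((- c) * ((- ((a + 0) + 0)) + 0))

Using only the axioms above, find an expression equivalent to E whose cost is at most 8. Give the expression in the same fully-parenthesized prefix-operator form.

((- c) * (- a))   [cost 8]

1. [add_zero →] (a + 0)  →  a;  E = ((- c) * ((- (a + 0)) + 0))
2. [add_zero →] (a + 0)  →  a;  E = ((- c) * ((- a) + 0))
3. [add_zero →] ((- a) + 0)  →  (- a);  cost 8 ≤ 8, done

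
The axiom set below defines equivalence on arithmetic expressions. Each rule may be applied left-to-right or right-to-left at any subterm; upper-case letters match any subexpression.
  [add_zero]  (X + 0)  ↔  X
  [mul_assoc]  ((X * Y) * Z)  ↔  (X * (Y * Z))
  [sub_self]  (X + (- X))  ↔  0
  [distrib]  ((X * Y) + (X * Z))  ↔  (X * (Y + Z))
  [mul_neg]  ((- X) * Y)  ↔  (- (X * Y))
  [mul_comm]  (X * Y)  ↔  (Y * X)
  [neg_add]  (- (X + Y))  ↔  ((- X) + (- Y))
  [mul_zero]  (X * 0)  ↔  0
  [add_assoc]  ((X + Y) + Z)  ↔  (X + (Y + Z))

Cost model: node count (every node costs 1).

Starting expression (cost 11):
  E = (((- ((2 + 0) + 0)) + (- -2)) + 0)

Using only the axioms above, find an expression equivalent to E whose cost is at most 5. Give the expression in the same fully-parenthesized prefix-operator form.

((- 2) + (- -2))   [cost 5]

1. [add_zero →] (((- ((2 + 0) + 0)) + (- -2)) + 0)  →  ((- ((2 + 0) + 0)) + (- -2))
2. [add_zero →] ((2 + 0) + 0)  →  (2 + 0);  E = ((- (2 + 0)) + (- -2))
3. [add_zero →] (2 + 0)  →  2;  cost 5 ≤ 5, done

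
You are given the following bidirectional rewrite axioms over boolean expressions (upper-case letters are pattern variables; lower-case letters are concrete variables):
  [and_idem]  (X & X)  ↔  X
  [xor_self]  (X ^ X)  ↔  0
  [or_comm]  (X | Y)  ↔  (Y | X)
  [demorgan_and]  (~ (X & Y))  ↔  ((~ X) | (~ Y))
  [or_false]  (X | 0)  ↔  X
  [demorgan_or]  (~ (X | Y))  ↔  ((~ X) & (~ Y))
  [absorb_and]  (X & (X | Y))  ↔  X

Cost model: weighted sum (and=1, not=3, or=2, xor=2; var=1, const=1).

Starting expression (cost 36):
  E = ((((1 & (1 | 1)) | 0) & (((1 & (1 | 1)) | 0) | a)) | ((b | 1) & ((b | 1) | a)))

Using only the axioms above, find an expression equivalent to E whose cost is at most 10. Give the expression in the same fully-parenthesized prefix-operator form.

((1 | 0) | (b | 1))   [cost 10]

step 1: absorb_and (→) rewrites (((1 & (1 | 1)) | 0) & (((1 & (1 | 1)) | 0) | a)) into ((1 & (1 | 1)) | 0), now (((1 & (1 | 1)) | 0) | ((b | 1) & ((b | 1) | a)))
step 2: absorb_and (→) rewrites ((b | 1) & ((b | 1) | a)) into (b | 1), now (((1 & (1 | 1)) | 0) | (b | 1))
step 3: absorb_and (→) rewrites (1 & (1 | 1)) into 1, reaching cost 10 (bound 10)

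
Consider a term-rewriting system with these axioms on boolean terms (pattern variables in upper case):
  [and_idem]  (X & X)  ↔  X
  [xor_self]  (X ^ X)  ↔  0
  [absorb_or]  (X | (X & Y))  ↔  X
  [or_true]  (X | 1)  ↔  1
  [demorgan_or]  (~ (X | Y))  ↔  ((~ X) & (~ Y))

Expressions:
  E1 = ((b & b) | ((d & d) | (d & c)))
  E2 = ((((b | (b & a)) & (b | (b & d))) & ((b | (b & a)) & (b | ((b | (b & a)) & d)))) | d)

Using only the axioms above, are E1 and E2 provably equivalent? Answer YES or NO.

YES

1. [and_idem →] (b & b)  →  b;  E1 = (b | ((d & d) | (d & c)))
2. [and_idem →] (d & d)  →  d;  E1 = (b | (d | (d & c)))
3. [absorb_or →] (d | (d & c))  →  d;  E1 = (b | d)
4. [and_idem ←] b  →  (b & b);  E1 = ((b & b) | d)
5. [absorb_or ←] b  →  (b | (b & d));  E1 = ((b & (b | (b & d))) | d)
6. [absorb_or ←] b  →  (b | (b & a));  E1 = (((b | (b & a)) & (b | (b & d))) | d)
7. [and_idem ←] ((b | (b & a)) & (b | (b & d)))  →  (((b | (b & a)) & (b | (b & d))) & ((b | (b & a)) & (b | (b & d))));  E1 = ((((b | (b & a)) & (b | (b & d))) & ((b | (b & a)) & (b | (b & d)))) | d)
8. [absorb_or ←] b  →  (b | (b & a));  this is E2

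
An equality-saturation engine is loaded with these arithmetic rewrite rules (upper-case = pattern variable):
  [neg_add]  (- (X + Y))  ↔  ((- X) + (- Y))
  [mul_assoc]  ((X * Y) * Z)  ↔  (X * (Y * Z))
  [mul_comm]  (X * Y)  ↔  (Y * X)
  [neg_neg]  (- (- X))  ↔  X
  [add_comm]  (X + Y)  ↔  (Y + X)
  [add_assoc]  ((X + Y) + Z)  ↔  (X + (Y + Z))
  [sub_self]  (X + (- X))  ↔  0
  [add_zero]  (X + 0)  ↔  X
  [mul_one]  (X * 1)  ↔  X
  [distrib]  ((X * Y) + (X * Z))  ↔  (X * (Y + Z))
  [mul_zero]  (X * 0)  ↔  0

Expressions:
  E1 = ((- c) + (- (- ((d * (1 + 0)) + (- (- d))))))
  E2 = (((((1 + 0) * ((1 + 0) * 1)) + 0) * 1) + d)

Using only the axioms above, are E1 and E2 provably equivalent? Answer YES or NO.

NO

All listed rules preserve value, hence provable equivalence implies equal values everywhere; look for a separating assignment.
c=0, d=0 gives E1 ↦ 0, E2 ↦ 1; values differ ⇒ not provably equivalent.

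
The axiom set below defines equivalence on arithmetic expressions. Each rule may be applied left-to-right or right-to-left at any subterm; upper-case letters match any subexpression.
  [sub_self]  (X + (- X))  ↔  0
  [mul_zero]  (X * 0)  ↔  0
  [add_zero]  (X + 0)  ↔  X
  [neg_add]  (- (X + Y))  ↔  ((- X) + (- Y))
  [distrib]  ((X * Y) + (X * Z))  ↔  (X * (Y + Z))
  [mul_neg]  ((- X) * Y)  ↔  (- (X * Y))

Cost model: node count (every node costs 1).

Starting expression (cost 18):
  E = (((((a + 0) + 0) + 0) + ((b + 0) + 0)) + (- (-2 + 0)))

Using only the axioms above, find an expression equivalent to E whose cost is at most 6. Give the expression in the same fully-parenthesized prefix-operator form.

step 1: add_zero (→) rewrites (((a + 0) + 0) + 0) into ((a + 0) + 0), now ((((a + 0) + 0) + ((b + 0) + 0)) + (- (-2 + 0)))
step 2: add_zero (→) rewrites ((a + 0) + 0) into (a + 0), now (((a + 0) + ((b + 0) + 0)) + (- (-2 + 0)))
step 3: add_zero (→) rewrites ((b + 0) + 0) into (b + 0), now (((a + 0) + (b + 0)) + (- (-2 + 0)))
step 4: add_zero (→) rewrites (b + 0) into b, now (((a + 0) + b) + (- (-2 + 0)))
step 5: add_zero (→) rewrites (-2 + 0) into -2, now (((a + 0) + b) + (- -2))
step 6: add_zero (→) rewrites (a + 0) into a, reaching cost 6 (bound 6)

((a + b) + (- -2))   [cost 6]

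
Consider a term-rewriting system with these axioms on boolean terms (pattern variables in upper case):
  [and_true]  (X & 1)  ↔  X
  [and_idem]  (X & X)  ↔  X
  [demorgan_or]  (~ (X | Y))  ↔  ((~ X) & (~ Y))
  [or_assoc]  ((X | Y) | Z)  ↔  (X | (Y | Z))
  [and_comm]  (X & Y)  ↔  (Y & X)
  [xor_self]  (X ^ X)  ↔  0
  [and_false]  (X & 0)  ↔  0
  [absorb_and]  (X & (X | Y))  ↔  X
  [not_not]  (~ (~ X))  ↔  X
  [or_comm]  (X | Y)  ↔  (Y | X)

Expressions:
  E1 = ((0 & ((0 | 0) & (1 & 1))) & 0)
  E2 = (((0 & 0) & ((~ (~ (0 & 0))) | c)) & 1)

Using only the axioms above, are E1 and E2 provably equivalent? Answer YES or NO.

YES

step 1: and_idem (→) rewrites (1 & 1) into 1, now ((0 & ((0 | 0) & 1)) & 0)
step 2: and_true (→) rewrites ((0 | 0) & 1) into (0 | 0), now ((0 & (0 | 0)) & 0)
step 3: absorb_and (→) rewrites (0 & (0 | 0)) into 0, now (0 & 0)
step 4: absorb_and (←) rewrites (0 & 0) into ((0 & 0) & ((0 & 0) | c))
step 5: not_not (←) rewrites (0 & 0) into (~ (~ (0 & 0))), now ((0 & 0) & ((~ (~ (0 & 0))) | c))
step 6: and_true (←) rewrites ((0 & 0) & ((~ (~ (0 & 0))) | c)) into (((0 & 0) & ((~ (~ (0 & 0))) | c)) & 1), which is E2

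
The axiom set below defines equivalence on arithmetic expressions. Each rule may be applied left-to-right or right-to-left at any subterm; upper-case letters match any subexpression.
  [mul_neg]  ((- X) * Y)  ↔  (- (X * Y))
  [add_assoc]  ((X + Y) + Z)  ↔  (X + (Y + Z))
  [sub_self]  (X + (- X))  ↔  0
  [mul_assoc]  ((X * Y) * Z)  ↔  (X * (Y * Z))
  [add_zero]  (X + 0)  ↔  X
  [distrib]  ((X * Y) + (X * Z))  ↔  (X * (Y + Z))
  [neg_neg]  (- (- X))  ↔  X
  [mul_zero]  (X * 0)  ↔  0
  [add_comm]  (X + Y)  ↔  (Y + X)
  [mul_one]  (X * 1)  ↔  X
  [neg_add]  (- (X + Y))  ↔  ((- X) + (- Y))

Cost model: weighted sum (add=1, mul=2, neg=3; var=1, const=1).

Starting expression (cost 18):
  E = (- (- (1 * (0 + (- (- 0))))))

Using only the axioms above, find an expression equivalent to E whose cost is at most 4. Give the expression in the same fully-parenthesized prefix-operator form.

(1 * 0)   [cost 4]

(1) (- (- 0))  =[neg_neg →]=  0    ⊢ (- (- (1 * (0 + 0))))
(2) (- (- (1 * (0 + 0))))  =[neg_neg →]=  (1 * (0 + 0))
(3) (0 + 0)  =[add_zero →]=  0    ⊢ cost 4, within 4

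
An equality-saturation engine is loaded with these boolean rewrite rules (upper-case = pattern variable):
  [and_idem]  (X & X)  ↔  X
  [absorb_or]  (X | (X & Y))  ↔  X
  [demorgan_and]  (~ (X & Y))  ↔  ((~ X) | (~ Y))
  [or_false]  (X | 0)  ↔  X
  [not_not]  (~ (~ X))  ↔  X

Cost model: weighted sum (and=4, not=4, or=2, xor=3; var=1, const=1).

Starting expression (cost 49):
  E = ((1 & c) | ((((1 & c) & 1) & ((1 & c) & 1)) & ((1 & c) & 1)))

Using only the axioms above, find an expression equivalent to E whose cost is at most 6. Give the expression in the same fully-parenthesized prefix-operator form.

(1 & c)   [cost 6]

step 1: and_idem (→) rewrites (((1 & c) & 1) & ((1 & c) & 1)) into ((1 & c) & 1), now ((1 & c) | (((1 & c) & 1) & ((1 & c) & 1)))
step 2: and_idem (→) rewrites (((1 & c) & 1) & ((1 & c) & 1)) into ((1 & c) & 1), now ((1 & c) | ((1 & c) & 1))
step 3: absorb_or (→) rewrites ((1 & c) | ((1 & c) & 1)) into (1 & c), reaching cost 6 (bound 6)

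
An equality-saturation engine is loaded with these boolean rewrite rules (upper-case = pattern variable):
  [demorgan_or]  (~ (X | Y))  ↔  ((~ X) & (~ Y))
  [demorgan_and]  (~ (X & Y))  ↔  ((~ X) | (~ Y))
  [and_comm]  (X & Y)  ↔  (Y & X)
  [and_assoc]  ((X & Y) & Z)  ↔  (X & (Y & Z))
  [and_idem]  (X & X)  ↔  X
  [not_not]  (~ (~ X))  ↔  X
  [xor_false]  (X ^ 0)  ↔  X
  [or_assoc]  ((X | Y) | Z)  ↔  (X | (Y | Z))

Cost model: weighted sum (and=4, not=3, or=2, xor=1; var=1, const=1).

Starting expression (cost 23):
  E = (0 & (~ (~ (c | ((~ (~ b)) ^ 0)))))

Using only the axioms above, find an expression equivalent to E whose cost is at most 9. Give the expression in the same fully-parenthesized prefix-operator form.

(0 & (c | b))   [cost 9]

(1) (~ (~ (c | ((~ (~ b)) ^ 0))))  =[not_not →]=  (c | ((~ (~ b)) ^ 0))    ⊢ (0 & (c | ((~ (~ b)) ^ 0)))
(2) ((~ (~ b)) ^ 0)  =[xor_false →]=  (~ (~ b))    ⊢ (0 & (c | (~ (~ b))))
(3) (~ (~ b))  =[not_not →]=  b    ⊢ cost 9, within 9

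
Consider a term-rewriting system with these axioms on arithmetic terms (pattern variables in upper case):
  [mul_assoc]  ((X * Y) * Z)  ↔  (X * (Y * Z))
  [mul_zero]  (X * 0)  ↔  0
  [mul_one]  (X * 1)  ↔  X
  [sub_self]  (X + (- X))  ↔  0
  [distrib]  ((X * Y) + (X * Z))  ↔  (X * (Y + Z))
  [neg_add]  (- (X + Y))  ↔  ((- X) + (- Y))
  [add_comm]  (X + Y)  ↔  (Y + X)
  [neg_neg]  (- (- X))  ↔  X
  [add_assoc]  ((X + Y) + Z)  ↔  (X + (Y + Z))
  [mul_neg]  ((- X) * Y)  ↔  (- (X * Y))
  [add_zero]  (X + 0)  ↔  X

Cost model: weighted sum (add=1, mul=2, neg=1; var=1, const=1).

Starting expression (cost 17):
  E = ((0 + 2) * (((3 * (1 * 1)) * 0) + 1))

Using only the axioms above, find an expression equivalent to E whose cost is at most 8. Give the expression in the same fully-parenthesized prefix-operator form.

(1) (1 * 1)  =[mul_one →]=  1    ⊢ ((0 + 2) * (((3 * 1) * 0) + 1))
(2) (3 * 1)  =[mul_one →]=  3    ⊢ ((0 + 2) * ((3 * 0) + 1))
(3) ((3 * 0) + 1)  =[add_comm →]=  (1 + (3 * 0))    ⊢ ((0 + 2) * (1 + (3 * 0)))
(4) (0 + 2)  =[add_comm →]=  (2 + 0)    ⊢ ((2 + 0) * (1 + (3 * 0)))
(5) (3 * 0)  =[mul_zero →]=  0    ⊢ cost 8, within 8

((2 + 0) * (1 + 0))   [cost 8]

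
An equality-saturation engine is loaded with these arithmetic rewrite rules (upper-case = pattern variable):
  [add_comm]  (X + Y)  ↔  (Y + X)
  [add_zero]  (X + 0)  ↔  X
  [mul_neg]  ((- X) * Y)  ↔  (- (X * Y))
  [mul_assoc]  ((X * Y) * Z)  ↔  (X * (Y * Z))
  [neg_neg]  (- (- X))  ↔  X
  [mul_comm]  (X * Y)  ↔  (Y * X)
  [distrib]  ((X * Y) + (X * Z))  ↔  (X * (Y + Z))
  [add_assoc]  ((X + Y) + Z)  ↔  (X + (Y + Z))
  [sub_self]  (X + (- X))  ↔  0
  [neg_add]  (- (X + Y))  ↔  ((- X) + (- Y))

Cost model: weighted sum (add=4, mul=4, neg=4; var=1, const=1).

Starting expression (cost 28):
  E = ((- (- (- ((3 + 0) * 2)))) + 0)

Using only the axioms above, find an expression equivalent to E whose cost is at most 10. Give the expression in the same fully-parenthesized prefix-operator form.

1. [add_zero →] (3 + 0)  →  3;  E = ((- (- (- (3 * 2)))) + 0)
2. [add_zero →] ((- (- (- (3 * 2)))) + 0)  →  (- (- (- (3 * 2))))
3. [neg_neg →] (- (- (- (3 * 2))))  →  (- (3 * 2));  cost 10 ≤ 10, done

(- (3 * 2))   [cost 10]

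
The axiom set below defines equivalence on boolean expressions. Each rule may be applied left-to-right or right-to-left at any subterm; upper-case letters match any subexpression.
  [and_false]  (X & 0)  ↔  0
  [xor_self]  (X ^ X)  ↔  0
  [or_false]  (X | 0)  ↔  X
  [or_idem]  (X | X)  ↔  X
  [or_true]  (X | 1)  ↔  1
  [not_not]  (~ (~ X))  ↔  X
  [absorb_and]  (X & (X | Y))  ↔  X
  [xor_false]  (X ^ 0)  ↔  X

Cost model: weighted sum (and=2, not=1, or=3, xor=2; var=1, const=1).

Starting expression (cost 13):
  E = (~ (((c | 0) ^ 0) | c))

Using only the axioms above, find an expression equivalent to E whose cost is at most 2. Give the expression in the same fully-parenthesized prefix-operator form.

step 1: or_false (→) rewrites (c | 0) into c, now (~ ((c ^ 0) | c))
step 2: xor_false (→) rewrites (c ^ 0) into c, now (~ (c | c))
step 3: or_idem (→) rewrites (c | c) into c, reaching cost 2 (bound 2)

(~ c)   [cost 2]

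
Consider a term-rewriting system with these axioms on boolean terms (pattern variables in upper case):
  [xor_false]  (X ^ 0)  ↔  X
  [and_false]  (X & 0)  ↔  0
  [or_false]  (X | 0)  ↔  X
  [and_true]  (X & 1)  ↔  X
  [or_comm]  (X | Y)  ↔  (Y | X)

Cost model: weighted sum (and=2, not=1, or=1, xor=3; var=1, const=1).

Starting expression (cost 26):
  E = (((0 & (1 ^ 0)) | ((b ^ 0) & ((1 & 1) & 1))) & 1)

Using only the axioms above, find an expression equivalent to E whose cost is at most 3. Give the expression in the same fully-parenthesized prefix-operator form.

(0 | b)   [cost 3]

step 1: and_true (→) rewrites (((0 & (1 ^ 0)) | ((b ^ 0) & ((1 & 1) & 1))) & 1) into ((0 & (1 ^ 0)) | ((b ^ 0) & ((1 & 1) & 1)))
step 2: xor_false (→) rewrites (1 ^ 0) into 1, now ((0 & 1) | ((b ^ 0) & ((1 & 1) & 1)))
step 3: and_true (→) rewrites (1 & 1) into 1, now ((0 & 1) | ((b ^ 0) & (1 & 1)))
step 4: and_true (→) rewrites (0 & 1) into 0, now (0 | ((b ^ 0) & (1 & 1)))
step 5: and_true (→) rewrites (1 & 1) into 1, now (0 | ((b ^ 0) & 1))
step 6: xor_false (→) rewrites (b ^ 0) into b, now (0 | (b & 1))
step 7: and_true (→) rewrites (b & 1) into b, reaching cost 3 (bound 3)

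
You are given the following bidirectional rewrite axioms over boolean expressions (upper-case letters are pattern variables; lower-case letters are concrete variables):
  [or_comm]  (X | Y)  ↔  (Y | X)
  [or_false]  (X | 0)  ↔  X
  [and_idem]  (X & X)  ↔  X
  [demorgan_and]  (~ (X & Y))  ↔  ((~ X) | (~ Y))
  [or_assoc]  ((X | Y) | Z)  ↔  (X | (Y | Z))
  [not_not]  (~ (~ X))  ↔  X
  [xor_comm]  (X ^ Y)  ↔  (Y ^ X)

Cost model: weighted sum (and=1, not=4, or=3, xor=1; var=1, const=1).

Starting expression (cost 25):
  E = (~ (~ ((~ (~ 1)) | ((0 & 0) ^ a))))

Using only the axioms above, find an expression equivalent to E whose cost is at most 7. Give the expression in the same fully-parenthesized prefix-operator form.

(1 | (0 ^ a))   [cost 7]

1. [not_not →] (~ (~ 1))  →  1;  E = (~ (~ (1 | ((0 & 0) ^ a))))
2. [and_idem →] (0 & 0)  →  0;  E = (~ (~ (1 | (0 ^ a))))
3. [not_not →] (~ (~ (1 | (0 ^ a))))  →  (1 | (0 ^ a));  cost 7 ≤ 7, done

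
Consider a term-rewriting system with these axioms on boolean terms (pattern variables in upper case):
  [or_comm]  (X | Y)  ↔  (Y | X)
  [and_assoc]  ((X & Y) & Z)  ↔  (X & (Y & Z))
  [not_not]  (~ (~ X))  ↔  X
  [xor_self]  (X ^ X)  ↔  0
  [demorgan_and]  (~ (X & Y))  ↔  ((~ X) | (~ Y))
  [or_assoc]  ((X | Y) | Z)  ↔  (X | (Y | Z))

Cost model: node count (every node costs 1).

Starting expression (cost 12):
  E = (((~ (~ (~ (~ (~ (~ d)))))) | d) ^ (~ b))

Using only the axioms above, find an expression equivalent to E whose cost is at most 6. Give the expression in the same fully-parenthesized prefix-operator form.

step 1: not_not (→) rewrites (~ (~ (~ (~ d)))) into (~ (~ d)), now (((~ (~ (~ (~ d)))) | d) ^ (~ b))
step 2: not_not (→) rewrites (~ (~ d)) into d, now (((~ (~ d)) | d) ^ (~ b))
step 3: not_not (→) rewrites (~ (~ d)) into d, reaching cost 6 (bound 6)

((d | d) ^ (~ b))   [cost 6]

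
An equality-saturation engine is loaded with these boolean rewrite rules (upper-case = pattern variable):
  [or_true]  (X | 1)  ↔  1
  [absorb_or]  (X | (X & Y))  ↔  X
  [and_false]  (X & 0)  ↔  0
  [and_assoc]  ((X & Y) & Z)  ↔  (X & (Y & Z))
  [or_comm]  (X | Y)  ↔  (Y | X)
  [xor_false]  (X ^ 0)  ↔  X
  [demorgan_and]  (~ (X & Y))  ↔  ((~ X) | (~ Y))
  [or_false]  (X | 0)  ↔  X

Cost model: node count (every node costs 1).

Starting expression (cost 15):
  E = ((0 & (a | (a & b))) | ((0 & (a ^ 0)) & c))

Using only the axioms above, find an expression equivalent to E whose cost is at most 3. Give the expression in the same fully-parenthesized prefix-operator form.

(0 & a)   [cost 3]

1. [xor_false →] (a ^ 0)  →  a;  E = ((0 & (a | (a & b))) | ((0 & a) & c))
2. [absorb_or →] (a | (a & b))  →  a;  E = ((0 & a) | ((0 & a) & c))
3. [absorb_or →] ((0 & a) | ((0 & a) & c))  →  (0 & a);  cost 3 ≤ 3, done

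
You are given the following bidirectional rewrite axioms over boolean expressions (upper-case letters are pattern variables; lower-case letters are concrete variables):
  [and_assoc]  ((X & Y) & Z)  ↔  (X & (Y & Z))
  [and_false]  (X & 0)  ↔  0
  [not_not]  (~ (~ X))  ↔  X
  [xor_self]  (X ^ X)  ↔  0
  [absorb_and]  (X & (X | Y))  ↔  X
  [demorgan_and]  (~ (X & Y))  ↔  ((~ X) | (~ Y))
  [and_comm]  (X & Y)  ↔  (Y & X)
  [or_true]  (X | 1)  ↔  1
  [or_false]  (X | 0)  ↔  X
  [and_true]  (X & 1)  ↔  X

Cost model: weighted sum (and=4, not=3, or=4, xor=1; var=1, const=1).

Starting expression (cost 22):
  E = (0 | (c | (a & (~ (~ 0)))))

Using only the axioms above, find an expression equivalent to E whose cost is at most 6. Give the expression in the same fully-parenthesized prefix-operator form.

(1) (~ (~ 0))  =[not_not →]=  0    ⊢ (0 | (c | (a & 0)))
(2) (a & 0)  =[and_false →]=  0    ⊢ (0 | (c | 0))
(3) (c | 0)  =[or_false →]=  c    ⊢ cost 6, within 6

(0 | c)   [cost 6]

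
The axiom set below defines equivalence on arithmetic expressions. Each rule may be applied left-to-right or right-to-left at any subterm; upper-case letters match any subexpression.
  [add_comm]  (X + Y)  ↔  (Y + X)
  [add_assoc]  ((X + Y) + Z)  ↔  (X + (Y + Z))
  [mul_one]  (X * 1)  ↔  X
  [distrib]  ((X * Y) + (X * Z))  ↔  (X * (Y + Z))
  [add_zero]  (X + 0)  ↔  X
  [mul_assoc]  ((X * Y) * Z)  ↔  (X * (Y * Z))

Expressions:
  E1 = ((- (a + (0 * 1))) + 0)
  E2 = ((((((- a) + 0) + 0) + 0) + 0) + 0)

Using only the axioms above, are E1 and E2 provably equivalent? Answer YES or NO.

step 1: add_zero (→) rewrites ((- (a + (0 * 1))) + 0) into (- (a + (0 * 1)))
step 2: mul_one (→) rewrites (0 * 1) into 0, now (- (a + 0))
step 3: add_zero (→) rewrites (a + 0) into a, now (- a)
step 4: add_zero (←) rewrites (- a) into ((- a) + 0)
step 5: add_zero (←) rewrites ((- a) + 0) into (((- a) + 0) + 0)
step 6: add_zero (←) rewrites ((- a) + 0) into (((- a) + 0) + 0), now ((((- a) + 0) + 0) + 0)
step 7: add_zero (←) rewrites (- a) into ((- a) + 0), now (((((- a) + 0) + 0) + 0) + 0)
step 8: add_zero (←) rewrites ((- a) + 0) into (((- a) + 0) + 0), which is E2

YES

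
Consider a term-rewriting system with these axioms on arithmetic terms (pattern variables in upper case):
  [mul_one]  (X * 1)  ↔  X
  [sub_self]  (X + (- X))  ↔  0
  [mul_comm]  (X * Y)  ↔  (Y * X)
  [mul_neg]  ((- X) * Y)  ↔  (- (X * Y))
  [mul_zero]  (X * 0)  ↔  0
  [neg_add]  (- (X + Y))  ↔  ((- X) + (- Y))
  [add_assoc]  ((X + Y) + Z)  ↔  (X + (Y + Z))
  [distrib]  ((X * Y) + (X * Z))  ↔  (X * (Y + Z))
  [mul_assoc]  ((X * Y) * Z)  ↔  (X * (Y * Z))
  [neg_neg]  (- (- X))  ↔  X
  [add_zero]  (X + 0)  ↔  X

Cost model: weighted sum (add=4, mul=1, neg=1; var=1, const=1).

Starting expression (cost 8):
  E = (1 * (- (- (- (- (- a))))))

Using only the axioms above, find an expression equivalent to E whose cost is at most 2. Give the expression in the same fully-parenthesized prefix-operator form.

step 1: neg_neg (→) rewrites (- (- (- (- a)))) into (- (- a)), now (1 * (- (- (- a))))
step 2: neg_neg (→) rewrites (- (- (- a))) into (- a), now (1 * (- a))
step 3: mul_comm (→) rewrites (1 * (- a)) into ((- a) * 1)
step 4: mul_one (→) rewrites ((- a) * 1) into (- a), reaching cost 2 (bound 2)

(- a)   [cost 2]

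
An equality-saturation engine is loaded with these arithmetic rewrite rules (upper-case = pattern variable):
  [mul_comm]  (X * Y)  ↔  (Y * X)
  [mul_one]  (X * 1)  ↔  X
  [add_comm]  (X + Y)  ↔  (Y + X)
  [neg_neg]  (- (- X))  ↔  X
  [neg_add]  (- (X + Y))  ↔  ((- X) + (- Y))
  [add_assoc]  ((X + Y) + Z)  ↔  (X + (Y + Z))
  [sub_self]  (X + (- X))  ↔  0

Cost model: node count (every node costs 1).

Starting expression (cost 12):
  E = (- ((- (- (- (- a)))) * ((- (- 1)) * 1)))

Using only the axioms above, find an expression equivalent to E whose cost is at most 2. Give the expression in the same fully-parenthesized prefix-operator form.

step 1: neg_neg (→) rewrites (- (- a)) into a, now (- ((- (- a)) * ((- (- 1)) * 1)))
step 2: mul_one (→) rewrites ((- (- 1)) * 1) into (- (- 1)), now (- ((- (- a)) * (- (- 1))))
step 3: neg_neg (→) rewrites (- (- a)) into a, now (- (a * (- (- 1))))
step 4: neg_neg (→) rewrites (- (- 1)) into 1, now (- (a * 1))
step 5: mul_one (→) rewrites (a * 1) into a, reaching cost 2 (bound 2)

(- a)   [cost 2]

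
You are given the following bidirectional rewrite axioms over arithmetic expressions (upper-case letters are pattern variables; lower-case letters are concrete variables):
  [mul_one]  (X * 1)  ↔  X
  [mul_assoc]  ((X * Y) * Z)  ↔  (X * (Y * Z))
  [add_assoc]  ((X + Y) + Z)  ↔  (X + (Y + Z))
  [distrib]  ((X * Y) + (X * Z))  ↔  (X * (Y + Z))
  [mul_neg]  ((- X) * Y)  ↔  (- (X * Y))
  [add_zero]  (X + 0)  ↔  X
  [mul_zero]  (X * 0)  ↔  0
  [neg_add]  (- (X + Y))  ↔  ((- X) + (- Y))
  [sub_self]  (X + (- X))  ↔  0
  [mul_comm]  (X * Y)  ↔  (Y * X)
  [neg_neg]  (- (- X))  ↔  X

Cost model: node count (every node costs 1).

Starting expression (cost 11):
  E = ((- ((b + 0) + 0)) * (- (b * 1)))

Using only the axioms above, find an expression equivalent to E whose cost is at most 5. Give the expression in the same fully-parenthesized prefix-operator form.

((- b) * (- b))   [cost 5]

1. [mul_one →] (b * 1)  →  b;  E = ((- ((b + 0) + 0)) * (- b))
2. [add_zero →] ((b + 0) + 0)  →  (b + 0);  E = ((- (b + 0)) * (- b))
3. [add_zero →] (b + 0)  →  b;  cost 5 ≤ 5, done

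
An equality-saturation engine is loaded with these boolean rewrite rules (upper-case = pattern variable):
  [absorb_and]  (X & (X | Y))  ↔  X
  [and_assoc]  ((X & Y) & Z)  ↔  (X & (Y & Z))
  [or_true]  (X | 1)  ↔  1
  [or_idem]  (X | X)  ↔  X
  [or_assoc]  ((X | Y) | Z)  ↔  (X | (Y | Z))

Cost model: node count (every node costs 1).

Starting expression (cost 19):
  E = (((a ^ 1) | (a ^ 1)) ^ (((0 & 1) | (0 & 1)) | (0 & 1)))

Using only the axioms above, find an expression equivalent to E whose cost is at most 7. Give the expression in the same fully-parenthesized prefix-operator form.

step 1: or_idem (→) rewrites ((0 & 1) | (0 & 1)) into (0 & 1), now (((a ^ 1) | (a ^ 1)) ^ ((0 & 1) | (0 & 1)))
step 2: or_idem (→) rewrites ((0 & 1) | (0 & 1)) into (0 & 1), now (((a ^ 1) | (a ^ 1)) ^ (0 & 1))
step 3: or_idem (→) rewrites ((a ^ 1) | (a ^ 1)) into (a ^ 1), reaching cost 7 (bound 7)

((a ^ 1) ^ (0 & 1))   [cost 7]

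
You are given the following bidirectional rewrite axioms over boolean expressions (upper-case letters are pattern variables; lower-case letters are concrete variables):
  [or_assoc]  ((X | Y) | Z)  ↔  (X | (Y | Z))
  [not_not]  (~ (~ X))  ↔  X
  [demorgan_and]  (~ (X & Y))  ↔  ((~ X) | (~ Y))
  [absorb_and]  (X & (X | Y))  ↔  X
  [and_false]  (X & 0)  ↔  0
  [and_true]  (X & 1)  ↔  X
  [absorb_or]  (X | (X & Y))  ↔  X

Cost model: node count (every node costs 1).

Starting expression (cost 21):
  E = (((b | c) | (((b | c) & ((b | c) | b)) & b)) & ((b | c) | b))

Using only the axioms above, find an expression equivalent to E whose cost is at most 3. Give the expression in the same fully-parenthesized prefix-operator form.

(b | c)   [cost 3]

(1) ((b | c) & ((b | c) | b))  =[absorb_and →]=  (b | c)    ⊢ (((b | c) | ((b | c) & b)) & ((b | c) | b))
(2) ((b | c) | ((b | c) & b))  =[absorb_or →]=  (b | c)    ⊢ ((b | c) & ((b | c) | b))
(3) ((b | c) & ((b | c) | b))  =[absorb_and →]=  (b | c)    ⊢ cost 3, within 3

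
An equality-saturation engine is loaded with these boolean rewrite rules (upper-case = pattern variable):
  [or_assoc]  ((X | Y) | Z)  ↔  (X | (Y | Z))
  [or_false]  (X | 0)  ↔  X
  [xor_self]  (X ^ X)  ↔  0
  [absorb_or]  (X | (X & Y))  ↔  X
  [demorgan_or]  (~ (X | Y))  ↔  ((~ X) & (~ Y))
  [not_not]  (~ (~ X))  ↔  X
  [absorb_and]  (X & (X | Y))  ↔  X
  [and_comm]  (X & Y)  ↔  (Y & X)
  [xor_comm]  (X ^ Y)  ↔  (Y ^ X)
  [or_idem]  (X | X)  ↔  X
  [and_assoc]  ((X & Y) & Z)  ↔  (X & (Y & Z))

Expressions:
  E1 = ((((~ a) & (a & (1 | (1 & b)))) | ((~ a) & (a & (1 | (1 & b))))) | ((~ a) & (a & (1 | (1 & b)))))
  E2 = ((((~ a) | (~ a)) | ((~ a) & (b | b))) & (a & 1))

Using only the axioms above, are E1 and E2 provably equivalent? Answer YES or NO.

YES

(1) (((~ a) & (a & (1 | (1 & b)))) | ((~ a) & (a & (1 | (1 & b)))))  =[or_idem →]=  ((~ a) & (a & (1 | (1 & b))))    ⊢ (((~ a) & (a & (1 | (1 & b)))) | ((~ a) & (a & (1 | (1 & b)))))
(2) (((~ a) & (a & (1 | (1 & b)))) | ((~ a) & (a & (1 | (1 & b)))))  =[or_idem →]=  ((~ a) & (a & (1 | (1 & b))))
(3) (1 | (1 & b))  =[absorb_or →]=  1    ⊢ ((~ a) & (a & 1))
(4) (~ a)  =[absorb_or ←]=  ((~ a) | ((~ a) & b))    ⊢ (((~ a) | ((~ a) & b)) & (a & 1))
(5) (~ a)  =[or_idem ←]=  ((~ a) | (~ a))    ⊢ ((((~ a) | (~ a)) | ((~ a) & b)) & (a & 1))
(6) b  =[or_idem ←]=  (b | b)    ⊢ E2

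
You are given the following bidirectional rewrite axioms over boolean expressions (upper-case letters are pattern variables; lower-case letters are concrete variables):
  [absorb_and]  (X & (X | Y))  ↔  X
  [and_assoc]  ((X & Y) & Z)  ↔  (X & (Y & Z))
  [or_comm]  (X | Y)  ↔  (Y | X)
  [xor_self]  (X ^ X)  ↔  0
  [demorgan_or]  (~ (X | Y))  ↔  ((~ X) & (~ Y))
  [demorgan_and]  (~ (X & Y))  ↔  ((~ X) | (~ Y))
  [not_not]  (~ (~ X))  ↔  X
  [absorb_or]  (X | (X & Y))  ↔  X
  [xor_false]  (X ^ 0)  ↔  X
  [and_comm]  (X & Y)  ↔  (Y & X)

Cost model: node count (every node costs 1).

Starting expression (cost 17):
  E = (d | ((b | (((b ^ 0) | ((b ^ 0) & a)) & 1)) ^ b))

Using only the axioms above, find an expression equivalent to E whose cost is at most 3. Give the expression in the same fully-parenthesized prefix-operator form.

(d | 0)   [cost 3]

step 1: absorb_or (→) rewrites ((b ^ 0) | ((b ^ 0) & a)) into (b ^ 0), now (d | ((b | ((b ^ 0) & 1)) ^ b))
step 2: xor_false (→) rewrites (b ^ 0) into b, now (d | ((b | (b & 1)) ^ b))
step 3: absorb_or (→) rewrites (b | (b & 1)) into b, now (d | (b ^ b))
step 4: xor_self (→) rewrites (b ^ b) into 0, reaching cost 3 (bound 3)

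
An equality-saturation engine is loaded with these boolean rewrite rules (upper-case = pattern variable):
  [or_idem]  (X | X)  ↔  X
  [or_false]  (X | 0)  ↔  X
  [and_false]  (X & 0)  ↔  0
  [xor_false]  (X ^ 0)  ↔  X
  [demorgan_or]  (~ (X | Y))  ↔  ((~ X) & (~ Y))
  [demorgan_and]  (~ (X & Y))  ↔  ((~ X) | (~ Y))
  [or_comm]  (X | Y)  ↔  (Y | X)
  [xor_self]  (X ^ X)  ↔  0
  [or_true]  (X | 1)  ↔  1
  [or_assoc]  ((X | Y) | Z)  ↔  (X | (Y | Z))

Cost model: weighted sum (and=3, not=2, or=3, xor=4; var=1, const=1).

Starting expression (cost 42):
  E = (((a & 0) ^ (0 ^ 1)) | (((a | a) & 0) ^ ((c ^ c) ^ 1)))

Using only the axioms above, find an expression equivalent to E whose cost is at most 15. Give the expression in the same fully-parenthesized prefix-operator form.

((a & 0) ^ (0 ^ 1))   [cost 15]

(1) (a | a)  =[or_idem →]=  a    ⊢ (((a & 0) ^ (0 ^ 1)) | ((a & 0) ^ ((c ^ c) ^ 1)))
(2) (c ^ c)  =[xor_self →]=  0    ⊢ (((a & 0) ^ (0 ^ 1)) | ((a & 0) ^ (0 ^ 1)))
(3) (((a & 0) ^ (0 ^ 1)) | ((a & 0) ^ (0 ^ 1)))  =[or_idem →]=  ((a & 0) ^ (0 ^ 1))    ⊢ cost 15, within 15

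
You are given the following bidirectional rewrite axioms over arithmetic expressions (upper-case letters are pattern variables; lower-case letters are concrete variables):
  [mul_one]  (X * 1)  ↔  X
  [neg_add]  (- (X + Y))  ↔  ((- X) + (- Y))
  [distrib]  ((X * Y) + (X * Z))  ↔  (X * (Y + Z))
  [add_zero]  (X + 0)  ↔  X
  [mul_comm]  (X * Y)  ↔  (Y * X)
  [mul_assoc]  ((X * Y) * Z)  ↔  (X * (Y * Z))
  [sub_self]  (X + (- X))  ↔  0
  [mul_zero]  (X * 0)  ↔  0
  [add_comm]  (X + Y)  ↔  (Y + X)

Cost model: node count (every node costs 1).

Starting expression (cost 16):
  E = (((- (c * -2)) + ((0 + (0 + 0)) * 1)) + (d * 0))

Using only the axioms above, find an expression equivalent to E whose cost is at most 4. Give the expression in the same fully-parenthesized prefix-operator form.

(- (c * -2))   [cost 4]

step 1: add_zero (→) rewrites (0 + 0) into 0, now (((- (c * -2)) + ((0 + 0) * 1)) + (d * 0))
step 2: mul_zero (→) rewrites (d * 0) into 0, now (((- (c * -2)) + ((0 + 0) * 1)) + 0)
step 3: mul_one (→) rewrites ((0 + 0) * 1) into (0 + 0), now (((- (c * -2)) + (0 + 0)) + 0)
step 4: add_zero (→) rewrites (0 + 0) into 0, now (((- (c * -2)) + 0) + 0)
step 5: add_zero (→) rewrites ((- (c * -2)) + 0) into (- (c * -2)), now ((- (c * -2)) + 0)
step 6: add_zero (→) rewrites ((- (c * -2)) + 0) into (- (c * -2)), reaching cost 4 (bound 4)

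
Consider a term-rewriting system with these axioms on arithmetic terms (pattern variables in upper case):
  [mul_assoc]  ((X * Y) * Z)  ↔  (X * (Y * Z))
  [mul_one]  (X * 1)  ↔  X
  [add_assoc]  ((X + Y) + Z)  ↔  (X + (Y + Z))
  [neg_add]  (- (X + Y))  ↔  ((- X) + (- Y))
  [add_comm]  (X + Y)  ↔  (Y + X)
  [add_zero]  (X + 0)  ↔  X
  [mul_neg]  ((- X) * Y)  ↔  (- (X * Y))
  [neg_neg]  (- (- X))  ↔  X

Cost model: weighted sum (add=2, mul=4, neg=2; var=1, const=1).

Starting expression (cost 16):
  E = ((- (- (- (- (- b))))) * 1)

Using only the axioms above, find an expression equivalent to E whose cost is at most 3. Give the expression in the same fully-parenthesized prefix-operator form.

(- b)   [cost 3]

step 1: mul_one (→) rewrites ((- (- (- (- (- b))))) * 1) into (- (- (- (- (- b)))))
step 2: neg_neg (→) rewrites (- (- (- (- (- b))))) into (- (- (- b)))
step 3: neg_neg (→) rewrites (- (- (- b))) into (- b), reaching cost 3 (bound 3)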